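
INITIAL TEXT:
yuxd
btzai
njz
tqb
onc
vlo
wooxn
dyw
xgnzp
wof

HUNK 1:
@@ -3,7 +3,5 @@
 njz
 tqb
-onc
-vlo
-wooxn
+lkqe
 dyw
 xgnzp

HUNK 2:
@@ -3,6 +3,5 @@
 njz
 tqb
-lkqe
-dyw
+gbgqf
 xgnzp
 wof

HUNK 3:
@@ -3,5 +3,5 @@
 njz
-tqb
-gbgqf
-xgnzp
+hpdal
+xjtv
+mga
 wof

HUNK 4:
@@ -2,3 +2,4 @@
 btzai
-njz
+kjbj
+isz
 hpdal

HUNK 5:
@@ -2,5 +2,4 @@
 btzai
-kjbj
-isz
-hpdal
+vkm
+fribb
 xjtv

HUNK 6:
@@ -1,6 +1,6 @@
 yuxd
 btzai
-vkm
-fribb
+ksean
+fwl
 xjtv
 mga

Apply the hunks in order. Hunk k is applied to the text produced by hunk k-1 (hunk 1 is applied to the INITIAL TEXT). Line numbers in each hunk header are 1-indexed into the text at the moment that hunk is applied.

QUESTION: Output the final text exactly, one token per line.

Answer: yuxd
btzai
ksean
fwl
xjtv
mga
wof

Derivation:
Hunk 1: at line 3 remove [onc,vlo,wooxn] add [lkqe] -> 8 lines: yuxd btzai njz tqb lkqe dyw xgnzp wof
Hunk 2: at line 3 remove [lkqe,dyw] add [gbgqf] -> 7 lines: yuxd btzai njz tqb gbgqf xgnzp wof
Hunk 3: at line 3 remove [tqb,gbgqf,xgnzp] add [hpdal,xjtv,mga] -> 7 lines: yuxd btzai njz hpdal xjtv mga wof
Hunk 4: at line 2 remove [njz] add [kjbj,isz] -> 8 lines: yuxd btzai kjbj isz hpdal xjtv mga wof
Hunk 5: at line 2 remove [kjbj,isz,hpdal] add [vkm,fribb] -> 7 lines: yuxd btzai vkm fribb xjtv mga wof
Hunk 6: at line 1 remove [vkm,fribb] add [ksean,fwl] -> 7 lines: yuxd btzai ksean fwl xjtv mga wof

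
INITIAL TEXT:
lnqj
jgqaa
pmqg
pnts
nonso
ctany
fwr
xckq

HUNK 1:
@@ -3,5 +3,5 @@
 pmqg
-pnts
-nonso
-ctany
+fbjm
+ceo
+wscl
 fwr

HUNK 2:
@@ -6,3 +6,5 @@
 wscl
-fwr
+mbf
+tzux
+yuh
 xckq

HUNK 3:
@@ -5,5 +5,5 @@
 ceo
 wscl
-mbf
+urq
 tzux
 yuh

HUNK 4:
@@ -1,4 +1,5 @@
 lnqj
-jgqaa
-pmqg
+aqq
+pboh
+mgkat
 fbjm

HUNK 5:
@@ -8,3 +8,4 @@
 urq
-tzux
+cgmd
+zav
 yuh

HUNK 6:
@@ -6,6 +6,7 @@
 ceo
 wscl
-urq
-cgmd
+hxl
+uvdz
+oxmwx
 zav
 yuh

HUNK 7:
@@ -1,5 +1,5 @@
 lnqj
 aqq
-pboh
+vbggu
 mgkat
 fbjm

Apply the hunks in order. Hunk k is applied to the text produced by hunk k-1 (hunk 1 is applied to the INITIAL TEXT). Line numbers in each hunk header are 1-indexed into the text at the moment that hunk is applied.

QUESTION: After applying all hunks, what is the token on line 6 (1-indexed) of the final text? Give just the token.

Answer: ceo

Derivation:
Hunk 1: at line 3 remove [pnts,nonso,ctany] add [fbjm,ceo,wscl] -> 8 lines: lnqj jgqaa pmqg fbjm ceo wscl fwr xckq
Hunk 2: at line 6 remove [fwr] add [mbf,tzux,yuh] -> 10 lines: lnqj jgqaa pmqg fbjm ceo wscl mbf tzux yuh xckq
Hunk 3: at line 5 remove [mbf] add [urq] -> 10 lines: lnqj jgqaa pmqg fbjm ceo wscl urq tzux yuh xckq
Hunk 4: at line 1 remove [jgqaa,pmqg] add [aqq,pboh,mgkat] -> 11 lines: lnqj aqq pboh mgkat fbjm ceo wscl urq tzux yuh xckq
Hunk 5: at line 8 remove [tzux] add [cgmd,zav] -> 12 lines: lnqj aqq pboh mgkat fbjm ceo wscl urq cgmd zav yuh xckq
Hunk 6: at line 6 remove [urq,cgmd] add [hxl,uvdz,oxmwx] -> 13 lines: lnqj aqq pboh mgkat fbjm ceo wscl hxl uvdz oxmwx zav yuh xckq
Hunk 7: at line 1 remove [pboh] add [vbggu] -> 13 lines: lnqj aqq vbggu mgkat fbjm ceo wscl hxl uvdz oxmwx zav yuh xckq
Final line 6: ceo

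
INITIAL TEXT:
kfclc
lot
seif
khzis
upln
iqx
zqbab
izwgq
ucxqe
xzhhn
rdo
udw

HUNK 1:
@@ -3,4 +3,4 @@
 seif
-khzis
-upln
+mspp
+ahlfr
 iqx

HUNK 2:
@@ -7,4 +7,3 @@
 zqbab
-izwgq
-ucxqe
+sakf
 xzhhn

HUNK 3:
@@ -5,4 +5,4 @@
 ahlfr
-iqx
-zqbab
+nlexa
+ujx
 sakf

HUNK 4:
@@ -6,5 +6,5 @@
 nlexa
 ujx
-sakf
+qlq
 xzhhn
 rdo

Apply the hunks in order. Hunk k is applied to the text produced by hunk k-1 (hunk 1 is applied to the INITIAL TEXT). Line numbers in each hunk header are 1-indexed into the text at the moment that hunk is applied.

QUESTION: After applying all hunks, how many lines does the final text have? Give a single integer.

Hunk 1: at line 3 remove [khzis,upln] add [mspp,ahlfr] -> 12 lines: kfclc lot seif mspp ahlfr iqx zqbab izwgq ucxqe xzhhn rdo udw
Hunk 2: at line 7 remove [izwgq,ucxqe] add [sakf] -> 11 lines: kfclc lot seif mspp ahlfr iqx zqbab sakf xzhhn rdo udw
Hunk 3: at line 5 remove [iqx,zqbab] add [nlexa,ujx] -> 11 lines: kfclc lot seif mspp ahlfr nlexa ujx sakf xzhhn rdo udw
Hunk 4: at line 6 remove [sakf] add [qlq] -> 11 lines: kfclc lot seif mspp ahlfr nlexa ujx qlq xzhhn rdo udw
Final line count: 11

Answer: 11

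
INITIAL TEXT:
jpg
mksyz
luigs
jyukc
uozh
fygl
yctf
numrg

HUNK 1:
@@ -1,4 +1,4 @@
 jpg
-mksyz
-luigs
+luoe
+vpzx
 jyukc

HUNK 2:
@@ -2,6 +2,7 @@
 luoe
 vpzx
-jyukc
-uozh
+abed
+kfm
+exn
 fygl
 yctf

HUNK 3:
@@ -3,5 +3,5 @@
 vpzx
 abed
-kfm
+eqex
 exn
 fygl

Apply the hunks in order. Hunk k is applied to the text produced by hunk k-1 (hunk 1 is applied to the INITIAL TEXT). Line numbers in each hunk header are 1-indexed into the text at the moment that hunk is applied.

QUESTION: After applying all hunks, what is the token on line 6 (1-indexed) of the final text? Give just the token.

Hunk 1: at line 1 remove [mksyz,luigs] add [luoe,vpzx] -> 8 lines: jpg luoe vpzx jyukc uozh fygl yctf numrg
Hunk 2: at line 2 remove [jyukc,uozh] add [abed,kfm,exn] -> 9 lines: jpg luoe vpzx abed kfm exn fygl yctf numrg
Hunk 3: at line 3 remove [kfm] add [eqex] -> 9 lines: jpg luoe vpzx abed eqex exn fygl yctf numrg
Final line 6: exn

Answer: exn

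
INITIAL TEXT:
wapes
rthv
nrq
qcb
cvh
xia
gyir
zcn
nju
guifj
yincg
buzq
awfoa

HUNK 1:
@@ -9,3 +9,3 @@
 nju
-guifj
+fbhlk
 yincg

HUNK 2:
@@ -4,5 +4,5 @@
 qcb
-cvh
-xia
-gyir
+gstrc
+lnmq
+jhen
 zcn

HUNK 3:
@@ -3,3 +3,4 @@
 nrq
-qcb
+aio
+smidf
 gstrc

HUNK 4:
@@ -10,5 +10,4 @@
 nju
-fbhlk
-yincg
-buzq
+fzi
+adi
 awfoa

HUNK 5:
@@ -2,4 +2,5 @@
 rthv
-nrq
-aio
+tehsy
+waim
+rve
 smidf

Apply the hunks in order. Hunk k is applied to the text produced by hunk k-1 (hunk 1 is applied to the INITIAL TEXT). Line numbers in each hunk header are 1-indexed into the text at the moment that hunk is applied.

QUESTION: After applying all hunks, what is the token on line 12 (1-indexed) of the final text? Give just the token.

Hunk 1: at line 9 remove [guifj] add [fbhlk] -> 13 lines: wapes rthv nrq qcb cvh xia gyir zcn nju fbhlk yincg buzq awfoa
Hunk 2: at line 4 remove [cvh,xia,gyir] add [gstrc,lnmq,jhen] -> 13 lines: wapes rthv nrq qcb gstrc lnmq jhen zcn nju fbhlk yincg buzq awfoa
Hunk 3: at line 3 remove [qcb] add [aio,smidf] -> 14 lines: wapes rthv nrq aio smidf gstrc lnmq jhen zcn nju fbhlk yincg buzq awfoa
Hunk 4: at line 10 remove [fbhlk,yincg,buzq] add [fzi,adi] -> 13 lines: wapes rthv nrq aio smidf gstrc lnmq jhen zcn nju fzi adi awfoa
Hunk 5: at line 2 remove [nrq,aio] add [tehsy,waim,rve] -> 14 lines: wapes rthv tehsy waim rve smidf gstrc lnmq jhen zcn nju fzi adi awfoa
Final line 12: fzi

Answer: fzi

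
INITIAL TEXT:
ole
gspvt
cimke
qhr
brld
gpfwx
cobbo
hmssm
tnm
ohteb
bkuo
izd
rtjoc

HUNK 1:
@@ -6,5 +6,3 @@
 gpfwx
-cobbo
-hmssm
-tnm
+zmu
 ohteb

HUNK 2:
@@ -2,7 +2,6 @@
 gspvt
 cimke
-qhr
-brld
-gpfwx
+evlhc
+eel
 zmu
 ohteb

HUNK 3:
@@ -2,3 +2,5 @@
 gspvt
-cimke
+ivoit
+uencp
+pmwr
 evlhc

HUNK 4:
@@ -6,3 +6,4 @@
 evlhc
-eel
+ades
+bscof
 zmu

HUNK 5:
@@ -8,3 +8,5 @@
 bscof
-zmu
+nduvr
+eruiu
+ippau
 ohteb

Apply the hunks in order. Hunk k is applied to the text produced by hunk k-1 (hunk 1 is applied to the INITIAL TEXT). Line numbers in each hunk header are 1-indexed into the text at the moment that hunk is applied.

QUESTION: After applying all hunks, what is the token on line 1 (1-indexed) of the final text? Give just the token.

Hunk 1: at line 6 remove [cobbo,hmssm,tnm] add [zmu] -> 11 lines: ole gspvt cimke qhr brld gpfwx zmu ohteb bkuo izd rtjoc
Hunk 2: at line 2 remove [qhr,brld,gpfwx] add [evlhc,eel] -> 10 lines: ole gspvt cimke evlhc eel zmu ohteb bkuo izd rtjoc
Hunk 3: at line 2 remove [cimke] add [ivoit,uencp,pmwr] -> 12 lines: ole gspvt ivoit uencp pmwr evlhc eel zmu ohteb bkuo izd rtjoc
Hunk 4: at line 6 remove [eel] add [ades,bscof] -> 13 lines: ole gspvt ivoit uencp pmwr evlhc ades bscof zmu ohteb bkuo izd rtjoc
Hunk 5: at line 8 remove [zmu] add [nduvr,eruiu,ippau] -> 15 lines: ole gspvt ivoit uencp pmwr evlhc ades bscof nduvr eruiu ippau ohteb bkuo izd rtjoc
Final line 1: ole

Answer: ole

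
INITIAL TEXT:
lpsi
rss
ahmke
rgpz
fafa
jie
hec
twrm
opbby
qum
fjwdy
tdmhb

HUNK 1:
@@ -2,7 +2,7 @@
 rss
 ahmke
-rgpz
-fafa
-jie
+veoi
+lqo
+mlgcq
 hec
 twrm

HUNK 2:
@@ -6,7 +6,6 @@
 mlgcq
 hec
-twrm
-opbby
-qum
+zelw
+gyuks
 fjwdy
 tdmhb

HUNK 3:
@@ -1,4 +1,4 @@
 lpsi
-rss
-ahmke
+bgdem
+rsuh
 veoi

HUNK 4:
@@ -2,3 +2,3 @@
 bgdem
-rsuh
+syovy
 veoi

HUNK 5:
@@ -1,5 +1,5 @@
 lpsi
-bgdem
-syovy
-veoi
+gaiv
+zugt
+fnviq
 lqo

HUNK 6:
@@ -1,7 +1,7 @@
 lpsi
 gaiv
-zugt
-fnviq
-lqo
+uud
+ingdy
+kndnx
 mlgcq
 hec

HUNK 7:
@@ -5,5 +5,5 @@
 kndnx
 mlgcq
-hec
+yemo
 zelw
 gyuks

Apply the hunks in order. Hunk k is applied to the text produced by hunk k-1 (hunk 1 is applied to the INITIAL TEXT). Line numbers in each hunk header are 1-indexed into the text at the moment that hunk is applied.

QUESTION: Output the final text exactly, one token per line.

Answer: lpsi
gaiv
uud
ingdy
kndnx
mlgcq
yemo
zelw
gyuks
fjwdy
tdmhb

Derivation:
Hunk 1: at line 2 remove [rgpz,fafa,jie] add [veoi,lqo,mlgcq] -> 12 lines: lpsi rss ahmke veoi lqo mlgcq hec twrm opbby qum fjwdy tdmhb
Hunk 2: at line 6 remove [twrm,opbby,qum] add [zelw,gyuks] -> 11 lines: lpsi rss ahmke veoi lqo mlgcq hec zelw gyuks fjwdy tdmhb
Hunk 3: at line 1 remove [rss,ahmke] add [bgdem,rsuh] -> 11 lines: lpsi bgdem rsuh veoi lqo mlgcq hec zelw gyuks fjwdy tdmhb
Hunk 4: at line 2 remove [rsuh] add [syovy] -> 11 lines: lpsi bgdem syovy veoi lqo mlgcq hec zelw gyuks fjwdy tdmhb
Hunk 5: at line 1 remove [bgdem,syovy,veoi] add [gaiv,zugt,fnviq] -> 11 lines: lpsi gaiv zugt fnviq lqo mlgcq hec zelw gyuks fjwdy tdmhb
Hunk 6: at line 1 remove [zugt,fnviq,lqo] add [uud,ingdy,kndnx] -> 11 lines: lpsi gaiv uud ingdy kndnx mlgcq hec zelw gyuks fjwdy tdmhb
Hunk 7: at line 5 remove [hec] add [yemo] -> 11 lines: lpsi gaiv uud ingdy kndnx mlgcq yemo zelw gyuks fjwdy tdmhb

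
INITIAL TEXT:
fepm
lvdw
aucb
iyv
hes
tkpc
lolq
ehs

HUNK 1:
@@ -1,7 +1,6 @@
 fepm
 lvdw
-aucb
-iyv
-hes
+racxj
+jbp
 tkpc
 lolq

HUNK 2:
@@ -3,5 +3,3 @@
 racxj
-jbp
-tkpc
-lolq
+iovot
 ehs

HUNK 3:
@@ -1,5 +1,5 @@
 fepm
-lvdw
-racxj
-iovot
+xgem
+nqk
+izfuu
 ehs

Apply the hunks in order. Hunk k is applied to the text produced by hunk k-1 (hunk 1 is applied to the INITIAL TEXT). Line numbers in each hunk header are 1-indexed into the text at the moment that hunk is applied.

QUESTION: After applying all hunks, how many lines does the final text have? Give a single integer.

Hunk 1: at line 1 remove [aucb,iyv,hes] add [racxj,jbp] -> 7 lines: fepm lvdw racxj jbp tkpc lolq ehs
Hunk 2: at line 3 remove [jbp,tkpc,lolq] add [iovot] -> 5 lines: fepm lvdw racxj iovot ehs
Hunk 3: at line 1 remove [lvdw,racxj,iovot] add [xgem,nqk,izfuu] -> 5 lines: fepm xgem nqk izfuu ehs
Final line count: 5

Answer: 5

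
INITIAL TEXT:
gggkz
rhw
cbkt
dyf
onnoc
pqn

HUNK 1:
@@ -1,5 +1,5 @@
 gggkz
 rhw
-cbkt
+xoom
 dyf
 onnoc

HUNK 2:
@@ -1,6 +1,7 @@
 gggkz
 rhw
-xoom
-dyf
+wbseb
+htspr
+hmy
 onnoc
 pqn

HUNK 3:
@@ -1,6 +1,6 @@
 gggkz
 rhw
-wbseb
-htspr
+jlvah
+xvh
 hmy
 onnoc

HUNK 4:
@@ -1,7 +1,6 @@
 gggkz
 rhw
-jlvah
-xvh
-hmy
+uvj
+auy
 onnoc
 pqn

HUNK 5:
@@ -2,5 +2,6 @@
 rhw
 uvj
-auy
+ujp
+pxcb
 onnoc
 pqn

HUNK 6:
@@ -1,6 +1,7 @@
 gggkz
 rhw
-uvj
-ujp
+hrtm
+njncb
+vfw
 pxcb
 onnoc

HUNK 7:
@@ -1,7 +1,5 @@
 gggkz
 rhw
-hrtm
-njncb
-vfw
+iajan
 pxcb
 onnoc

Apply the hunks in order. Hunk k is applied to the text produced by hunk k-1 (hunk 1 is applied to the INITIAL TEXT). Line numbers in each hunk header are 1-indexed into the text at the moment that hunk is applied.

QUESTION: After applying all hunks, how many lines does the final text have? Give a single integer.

Hunk 1: at line 1 remove [cbkt] add [xoom] -> 6 lines: gggkz rhw xoom dyf onnoc pqn
Hunk 2: at line 1 remove [xoom,dyf] add [wbseb,htspr,hmy] -> 7 lines: gggkz rhw wbseb htspr hmy onnoc pqn
Hunk 3: at line 1 remove [wbseb,htspr] add [jlvah,xvh] -> 7 lines: gggkz rhw jlvah xvh hmy onnoc pqn
Hunk 4: at line 1 remove [jlvah,xvh,hmy] add [uvj,auy] -> 6 lines: gggkz rhw uvj auy onnoc pqn
Hunk 5: at line 2 remove [auy] add [ujp,pxcb] -> 7 lines: gggkz rhw uvj ujp pxcb onnoc pqn
Hunk 6: at line 1 remove [uvj,ujp] add [hrtm,njncb,vfw] -> 8 lines: gggkz rhw hrtm njncb vfw pxcb onnoc pqn
Hunk 7: at line 1 remove [hrtm,njncb,vfw] add [iajan] -> 6 lines: gggkz rhw iajan pxcb onnoc pqn
Final line count: 6

Answer: 6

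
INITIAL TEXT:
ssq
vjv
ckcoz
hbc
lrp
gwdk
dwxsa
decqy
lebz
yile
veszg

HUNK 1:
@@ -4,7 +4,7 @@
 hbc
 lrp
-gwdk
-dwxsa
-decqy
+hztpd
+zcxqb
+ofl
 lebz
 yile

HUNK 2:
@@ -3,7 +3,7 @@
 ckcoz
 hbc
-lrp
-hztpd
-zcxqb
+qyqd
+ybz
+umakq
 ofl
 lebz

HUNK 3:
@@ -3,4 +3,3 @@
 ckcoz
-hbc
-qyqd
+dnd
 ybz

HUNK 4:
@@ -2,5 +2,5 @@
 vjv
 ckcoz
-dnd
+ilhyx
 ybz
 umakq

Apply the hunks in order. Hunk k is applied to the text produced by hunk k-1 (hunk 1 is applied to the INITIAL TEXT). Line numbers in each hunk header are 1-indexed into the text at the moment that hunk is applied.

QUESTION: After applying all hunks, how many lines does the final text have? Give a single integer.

Hunk 1: at line 4 remove [gwdk,dwxsa,decqy] add [hztpd,zcxqb,ofl] -> 11 lines: ssq vjv ckcoz hbc lrp hztpd zcxqb ofl lebz yile veszg
Hunk 2: at line 3 remove [lrp,hztpd,zcxqb] add [qyqd,ybz,umakq] -> 11 lines: ssq vjv ckcoz hbc qyqd ybz umakq ofl lebz yile veszg
Hunk 3: at line 3 remove [hbc,qyqd] add [dnd] -> 10 lines: ssq vjv ckcoz dnd ybz umakq ofl lebz yile veszg
Hunk 4: at line 2 remove [dnd] add [ilhyx] -> 10 lines: ssq vjv ckcoz ilhyx ybz umakq ofl lebz yile veszg
Final line count: 10

Answer: 10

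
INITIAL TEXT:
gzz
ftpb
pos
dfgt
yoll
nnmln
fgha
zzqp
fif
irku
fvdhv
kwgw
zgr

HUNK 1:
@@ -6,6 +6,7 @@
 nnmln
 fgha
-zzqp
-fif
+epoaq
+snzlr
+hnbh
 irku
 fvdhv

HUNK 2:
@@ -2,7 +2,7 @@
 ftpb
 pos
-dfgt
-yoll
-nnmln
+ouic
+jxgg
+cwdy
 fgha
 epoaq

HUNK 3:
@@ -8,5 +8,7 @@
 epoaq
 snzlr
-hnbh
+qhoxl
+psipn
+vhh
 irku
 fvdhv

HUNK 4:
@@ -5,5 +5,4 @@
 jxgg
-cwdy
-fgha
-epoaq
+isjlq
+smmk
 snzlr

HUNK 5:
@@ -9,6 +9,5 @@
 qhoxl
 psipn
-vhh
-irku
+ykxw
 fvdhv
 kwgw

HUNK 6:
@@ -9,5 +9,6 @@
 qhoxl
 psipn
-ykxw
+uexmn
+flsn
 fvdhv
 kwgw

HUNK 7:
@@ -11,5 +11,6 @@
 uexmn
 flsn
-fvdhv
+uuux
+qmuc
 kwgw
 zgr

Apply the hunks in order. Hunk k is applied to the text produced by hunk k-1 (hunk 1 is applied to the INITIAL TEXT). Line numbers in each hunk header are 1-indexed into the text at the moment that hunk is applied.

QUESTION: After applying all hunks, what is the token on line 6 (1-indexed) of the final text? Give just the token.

Answer: isjlq

Derivation:
Hunk 1: at line 6 remove [zzqp,fif] add [epoaq,snzlr,hnbh] -> 14 lines: gzz ftpb pos dfgt yoll nnmln fgha epoaq snzlr hnbh irku fvdhv kwgw zgr
Hunk 2: at line 2 remove [dfgt,yoll,nnmln] add [ouic,jxgg,cwdy] -> 14 lines: gzz ftpb pos ouic jxgg cwdy fgha epoaq snzlr hnbh irku fvdhv kwgw zgr
Hunk 3: at line 8 remove [hnbh] add [qhoxl,psipn,vhh] -> 16 lines: gzz ftpb pos ouic jxgg cwdy fgha epoaq snzlr qhoxl psipn vhh irku fvdhv kwgw zgr
Hunk 4: at line 5 remove [cwdy,fgha,epoaq] add [isjlq,smmk] -> 15 lines: gzz ftpb pos ouic jxgg isjlq smmk snzlr qhoxl psipn vhh irku fvdhv kwgw zgr
Hunk 5: at line 9 remove [vhh,irku] add [ykxw] -> 14 lines: gzz ftpb pos ouic jxgg isjlq smmk snzlr qhoxl psipn ykxw fvdhv kwgw zgr
Hunk 6: at line 9 remove [ykxw] add [uexmn,flsn] -> 15 lines: gzz ftpb pos ouic jxgg isjlq smmk snzlr qhoxl psipn uexmn flsn fvdhv kwgw zgr
Hunk 7: at line 11 remove [fvdhv] add [uuux,qmuc] -> 16 lines: gzz ftpb pos ouic jxgg isjlq smmk snzlr qhoxl psipn uexmn flsn uuux qmuc kwgw zgr
Final line 6: isjlq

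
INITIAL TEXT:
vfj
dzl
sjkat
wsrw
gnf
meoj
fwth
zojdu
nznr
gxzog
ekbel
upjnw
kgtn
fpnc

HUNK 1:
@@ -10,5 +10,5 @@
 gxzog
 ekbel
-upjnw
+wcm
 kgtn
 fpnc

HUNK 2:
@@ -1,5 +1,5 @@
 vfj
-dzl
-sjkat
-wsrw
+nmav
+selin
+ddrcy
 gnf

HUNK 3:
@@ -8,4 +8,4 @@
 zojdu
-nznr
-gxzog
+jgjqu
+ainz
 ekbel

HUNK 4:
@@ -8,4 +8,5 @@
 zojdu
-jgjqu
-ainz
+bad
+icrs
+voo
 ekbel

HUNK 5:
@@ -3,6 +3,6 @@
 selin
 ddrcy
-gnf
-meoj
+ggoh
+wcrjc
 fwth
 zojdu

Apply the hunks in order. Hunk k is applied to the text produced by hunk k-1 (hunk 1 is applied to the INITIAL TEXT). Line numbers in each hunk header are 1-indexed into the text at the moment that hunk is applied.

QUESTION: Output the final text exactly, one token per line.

Hunk 1: at line 10 remove [upjnw] add [wcm] -> 14 lines: vfj dzl sjkat wsrw gnf meoj fwth zojdu nznr gxzog ekbel wcm kgtn fpnc
Hunk 2: at line 1 remove [dzl,sjkat,wsrw] add [nmav,selin,ddrcy] -> 14 lines: vfj nmav selin ddrcy gnf meoj fwth zojdu nznr gxzog ekbel wcm kgtn fpnc
Hunk 3: at line 8 remove [nznr,gxzog] add [jgjqu,ainz] -> 14 lines: vfj nmav selin ddrcy gnf meoj fwth zojdu jgjqu ainz ekbel wcm kgtn fpnc
Hunk 4: at line 8 remove [jgjqu,ainz] add [bad,icrs,voo] -> 15 lines: vfj nmav selin ddrcy gnf meoj fwth zojdu bad icrs voo ekbel wcm kgtn fpnc
Hunk 5: at line 3 remove [gnf,meoj] add [ggoh,wcrjc] -> 15 lines: vfj nmav selin ddrcy ggoh wcrjc fwth zojdu bad icrs voo ekbel wcm kgtn fpnc

Answer: vfj
nmav
selin
ddrcy
ggoh
wcrjc
fwth
zojdu
bad
icrs
voo
ekbel
wcm
kgtn
fpnc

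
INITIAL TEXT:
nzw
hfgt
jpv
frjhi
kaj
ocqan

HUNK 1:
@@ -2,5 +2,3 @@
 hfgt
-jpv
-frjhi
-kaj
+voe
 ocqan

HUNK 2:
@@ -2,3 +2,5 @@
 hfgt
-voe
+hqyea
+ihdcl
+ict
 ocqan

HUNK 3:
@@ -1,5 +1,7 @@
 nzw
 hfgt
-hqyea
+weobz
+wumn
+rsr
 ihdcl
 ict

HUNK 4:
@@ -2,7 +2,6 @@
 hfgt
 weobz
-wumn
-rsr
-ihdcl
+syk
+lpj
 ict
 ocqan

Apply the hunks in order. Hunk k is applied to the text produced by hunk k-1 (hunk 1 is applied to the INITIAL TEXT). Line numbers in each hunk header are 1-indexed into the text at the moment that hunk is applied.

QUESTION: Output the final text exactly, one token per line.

Answer: nzw
hfgt
weobz
syk
lpj
ict
ocqan

Derivation:
Hunk 1: at line 2 remove [jpv,frjhi,kaj] add [voe] -> 4 lines: nzw hfgt voe ocqan
Hunk 2: at line 2 remove [voe] add [hqyea,ihdcl,ict] -> 6 lines: nzw hfgt hqyea ihdcl ict ocqan
Hunk 3: at line 1 remove [hqyea] add [weobz,wumn,rsr] -> 8 lines: nzw hfgt weobz wumn rsr ihdcl ict ocqan
Hunk 4: at line 2 remove [wumn,rsr,ihdcl] add [syk,lpj] -> 7 lines: nzw hfgt weobz syk lpj ict ocqan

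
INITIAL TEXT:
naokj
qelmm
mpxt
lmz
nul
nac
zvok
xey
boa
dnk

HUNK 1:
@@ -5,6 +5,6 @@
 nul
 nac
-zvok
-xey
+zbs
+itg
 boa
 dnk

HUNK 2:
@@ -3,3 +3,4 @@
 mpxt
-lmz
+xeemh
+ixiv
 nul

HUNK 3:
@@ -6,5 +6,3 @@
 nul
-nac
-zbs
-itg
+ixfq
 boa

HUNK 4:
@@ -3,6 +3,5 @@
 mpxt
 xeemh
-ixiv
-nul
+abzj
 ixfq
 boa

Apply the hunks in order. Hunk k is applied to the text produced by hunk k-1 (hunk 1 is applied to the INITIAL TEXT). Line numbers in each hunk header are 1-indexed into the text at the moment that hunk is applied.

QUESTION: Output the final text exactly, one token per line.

Hunk 1: at line 5 remove [zvok,xey] add [zbs,itg] -> 10 lines: naokj qelmm mpxt lmz nul nac zbs itg boa dnk
Hunk 2: at line 3 remove [lmz] add [xeemh,ixiv] -> 11 lines: naokj qelmm mpxt xeemh ixiv nul nac zbs itg boa dnk
Hunk 3: at line 6 remove [nac,zbs,itg] add [ixfq] -> 9 lines: naokj qelmm mpxt xeemh ixiv nul ixfq boa dnk
Hunk 4: at line 3 remove [ixiv,nul] add [abzj] -> 8 lines: naokj qelmm mpxt xeemh abzj ixfq boa dnk

Answer: naokj
qelmm
mpxt
xeemh
abzj
ixfq
boa
dnk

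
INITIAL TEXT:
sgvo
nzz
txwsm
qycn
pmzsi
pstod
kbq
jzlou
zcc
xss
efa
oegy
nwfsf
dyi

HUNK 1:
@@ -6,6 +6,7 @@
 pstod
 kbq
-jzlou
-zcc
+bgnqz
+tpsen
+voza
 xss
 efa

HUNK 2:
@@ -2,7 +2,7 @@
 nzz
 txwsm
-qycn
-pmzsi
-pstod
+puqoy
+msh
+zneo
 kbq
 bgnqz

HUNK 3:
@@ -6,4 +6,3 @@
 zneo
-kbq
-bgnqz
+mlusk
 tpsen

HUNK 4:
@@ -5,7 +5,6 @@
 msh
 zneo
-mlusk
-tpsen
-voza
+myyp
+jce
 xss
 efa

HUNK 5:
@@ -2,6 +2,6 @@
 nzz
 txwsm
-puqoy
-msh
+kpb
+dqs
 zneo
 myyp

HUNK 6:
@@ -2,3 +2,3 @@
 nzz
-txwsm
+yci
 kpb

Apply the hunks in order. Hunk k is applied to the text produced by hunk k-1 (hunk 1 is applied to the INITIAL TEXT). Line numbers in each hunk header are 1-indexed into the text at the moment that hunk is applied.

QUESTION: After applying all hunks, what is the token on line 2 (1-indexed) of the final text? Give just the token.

Answer: nzz

Derivation:
Hunk 1: at line 6 remove [jzlou,zcc] add [bgnqz,tpsen,voza] -> 15 lines: sgvo nzz txwsm qycn pmzsi pstod kbq bgnqz tpsen voza xss efa oegy nwfsf dyi
Hunk 2: at line 2 remove [qycn,pmzsi,pstod] add [puqoy,msh,zneo] -> 15 lines: sgvo nzz txwsm puqoy msh zneo kbq bgnqz tpsen voza xss efa oegy nwfsf dyi
Hunk 3: at line 6 remove [kbq,bgnqz] add [mlusk] -> 14 lines: sgvo nzz txwsm puqoy msh zneo mlusk tpsen voza xss efa oegy nwfsf dyi
Hunk 4: at line 5 remove [mlusk,tpsen,voza] add [myyp,jce] -> 13 lines: sgvo nzz txwsm puqoy msh zneo myyp jce xss efa oegy nwfsf dyi
Hunk 5: at line 2 remove [puqoy,msh] add [kpb,dqs] -> 13 lines: sgvo nzz txwsm kpb dqs zneo myyp jce xss efa oegy nwfsf dyi
Hunk 6: at line 2 remove [txwsm] add [yci] -> 13 lines: sgvo nzz yci kpb dqs zneo myyp jce xss efa oegy nwfsf dyi
Final line 2: nzz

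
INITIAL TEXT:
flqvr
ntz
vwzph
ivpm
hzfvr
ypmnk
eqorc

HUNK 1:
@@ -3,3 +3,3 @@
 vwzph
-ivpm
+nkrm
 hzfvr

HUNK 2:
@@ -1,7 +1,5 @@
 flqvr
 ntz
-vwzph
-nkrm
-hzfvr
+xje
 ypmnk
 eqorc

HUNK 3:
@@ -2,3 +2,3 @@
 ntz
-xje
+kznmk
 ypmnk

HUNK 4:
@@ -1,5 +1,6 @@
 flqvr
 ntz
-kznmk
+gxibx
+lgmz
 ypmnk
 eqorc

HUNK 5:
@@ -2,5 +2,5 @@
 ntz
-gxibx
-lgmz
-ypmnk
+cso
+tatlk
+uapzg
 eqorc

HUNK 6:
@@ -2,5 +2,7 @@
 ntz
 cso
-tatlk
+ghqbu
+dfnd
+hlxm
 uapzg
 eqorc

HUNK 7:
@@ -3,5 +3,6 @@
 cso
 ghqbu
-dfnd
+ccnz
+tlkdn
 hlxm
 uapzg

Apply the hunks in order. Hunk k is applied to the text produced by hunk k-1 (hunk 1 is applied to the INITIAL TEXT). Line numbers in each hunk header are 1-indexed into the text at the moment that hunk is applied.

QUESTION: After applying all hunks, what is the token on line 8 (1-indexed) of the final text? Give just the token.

Answer: uapzg

Derivation:
Hunk 1: at line 3 remove [ivpm] add [nkrm] -> 7 lines: flqvr ntz vwzph nkrm hzfvr ypmnk eqorc
Hunk 2: at line 1 remove [vwzph,nkrm,hzfvr] add [xje] -> 5 lines: flqvr ntz xje ypmnk eqorc
Hunk 3: at line 2 remove [xje] add [kznmk] -> 5 lines: flqvr ntz kznmk ypmnk eqorc
Hunk 4: at line 1 remove [kznmk] add [gxibx,lgmz] -> 6 lines: flqvr ntz gxibx lgmz ypmnk eqorc
Hunk 5: at line 2 remove [gxibx,lgmz,ypmnk] add [cso,tatlk,uapzg] -> 6 lines: flqvr ntz cso tatlk uapzg eqorc
Hunk 6: at line 2 remove [tatlk] add [ghqbu,dfnd,hlxm] -> 8 lines: flqvr ntz cso ghqbu dfnd hlxm uapzg eqorc
Hunk 7: at line 3 remove [dfnd] add [ccnz,tlkdn] -> 9 lines: flqvr ntz cso ghqbu ccnz tlkdn hlxm uapzg eqorc
Final line 8: uapzg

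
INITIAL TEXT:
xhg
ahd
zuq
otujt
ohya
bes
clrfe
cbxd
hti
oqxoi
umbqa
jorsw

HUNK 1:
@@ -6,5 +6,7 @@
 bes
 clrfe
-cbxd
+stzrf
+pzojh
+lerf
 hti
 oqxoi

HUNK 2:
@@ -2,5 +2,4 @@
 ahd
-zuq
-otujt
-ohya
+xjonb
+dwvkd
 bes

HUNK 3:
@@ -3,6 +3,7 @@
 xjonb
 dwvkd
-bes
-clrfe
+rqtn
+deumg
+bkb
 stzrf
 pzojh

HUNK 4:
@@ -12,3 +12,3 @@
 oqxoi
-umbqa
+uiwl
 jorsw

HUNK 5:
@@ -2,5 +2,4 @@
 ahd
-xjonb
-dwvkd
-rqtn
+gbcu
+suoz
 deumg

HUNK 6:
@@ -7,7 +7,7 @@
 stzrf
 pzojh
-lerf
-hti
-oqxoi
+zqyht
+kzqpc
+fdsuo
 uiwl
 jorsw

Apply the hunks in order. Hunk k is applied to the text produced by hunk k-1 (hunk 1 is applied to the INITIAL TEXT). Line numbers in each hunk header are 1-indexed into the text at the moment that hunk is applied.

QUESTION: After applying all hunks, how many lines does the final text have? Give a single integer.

Hunk 1: at line 6 remove [cbxd] add [stzrf,pzojh,lerf] -> 14 lines: xhg ahd zuq otujt ohya bes clrfe stzrf pzojh lerf hti oqxoi umbqa jorsw
Hunk 2: at line 2 remove [zuq,otujt,ohya] add [xjonb,dwvkd] -> 13 lines: xhg ahd xjonb dwvkd bes clrfe stzrf pzojh lerf hti oqxoi umbqa jorsw
Hunk 3: at line 3 remove [bes,clrfe] add [rqtn,deumg,bkb] -> 14 lines: xhg ahd xjonb dwvkd rqtn deumg bkb stzrf pzojh lerf hti oqxoi umbqa jorsw
Hunk 4: at line 12 remove [umbqa] add [uiwl] -> 14 lines: xhg ahd xjonb dwvkd rqtn deumg bkb stzrf pzojh lerf hti oqxoi uiwl jorsw
Hunk 5: at line 2 remove [xjonb,dwvkd,rqtn] add [gbcu,suoz] -> 13 lines: xhg ahd gbcu suoz deumg bkb stzrf pzojh lerf hti oqxoi uiwl jorsw
Hunk 6: at line 7 remove [lerf,hti,oqxoi] add [zqyht,kzqpc,fdsuo] -> 13 lines: xhg ahd gbcu suoz deumg bkb stzrf pzojh zqyht kzqpc fdsuo uiwl jorsw
Final line count: 13

Answer: 13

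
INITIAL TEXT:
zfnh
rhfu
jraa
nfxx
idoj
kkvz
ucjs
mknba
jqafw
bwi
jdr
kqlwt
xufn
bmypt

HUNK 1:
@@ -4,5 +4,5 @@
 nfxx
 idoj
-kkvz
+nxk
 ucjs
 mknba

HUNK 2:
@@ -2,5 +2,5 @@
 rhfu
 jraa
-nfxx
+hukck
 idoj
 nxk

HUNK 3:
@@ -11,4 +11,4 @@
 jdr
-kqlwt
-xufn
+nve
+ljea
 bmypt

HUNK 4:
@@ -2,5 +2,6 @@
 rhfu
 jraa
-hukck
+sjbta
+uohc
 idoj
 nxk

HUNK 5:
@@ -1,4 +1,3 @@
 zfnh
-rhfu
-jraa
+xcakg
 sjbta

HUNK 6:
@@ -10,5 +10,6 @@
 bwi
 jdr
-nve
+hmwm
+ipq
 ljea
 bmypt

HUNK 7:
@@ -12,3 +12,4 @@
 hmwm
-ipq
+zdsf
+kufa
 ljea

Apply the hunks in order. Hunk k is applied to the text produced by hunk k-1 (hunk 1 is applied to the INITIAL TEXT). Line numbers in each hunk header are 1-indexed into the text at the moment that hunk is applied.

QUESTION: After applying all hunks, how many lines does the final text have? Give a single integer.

Answer: 16

Derivation:
Hunk 1: at line 4 remove [kkvz] add [nxk] -> 14 lines: zfnh rhfu jraa nfxx idoj nxk ucjs mknba jqafw bwi jdr kqlwt xufn bmypt
Hunk 2: at line 2 remove [nfxx] add [hukck] -> 14 lines: zfnh rhfu jraa hukck idoj nxk ucjs mknba jqafw bwi jdr kqlwt xufn bmypt
Hunk 3: at line 11 remove [kqlwt,xufn] add [nve,ljea] -> 14 lines: zfnh rhfu jraa hukck idoj nxk ucjs mknba jqafw bwi jdr nve ljea bmypt
Hunk 4: at line 2 remove [hukck] add [sjbta,uohc] -> 15 lines: zfnh rhfu jraa sjbta uohc idoj nxk ucjs mknba jqafw bwi jdr nve ljea bmypt
Hunk 5: at line 1 remove [rhfu,jraa] add [xcakg] -> 14 lines: zfnh xcakg sjbta uohc idoj nxk ucjs mknba jqafw bwi jdr nve ljea bmypt
Hunk 6: at line 10 remove [nve] add [hmwm,ipq] -> 15 lines: zfnh xcakg sjbta uohc idoj nxk ucjs mknba jqafw bwi jdr hmwm ipq ljea bmypt
Hunk 7: at line 12 remove [ipq] add [zdsf,kufa] -> 16 lines: zfnh xcakg sjbta uohc idoj nxk ucjs mknba jqafw bwi jdr hmwm zdsf kufa ljea bmypt
Final line count: 16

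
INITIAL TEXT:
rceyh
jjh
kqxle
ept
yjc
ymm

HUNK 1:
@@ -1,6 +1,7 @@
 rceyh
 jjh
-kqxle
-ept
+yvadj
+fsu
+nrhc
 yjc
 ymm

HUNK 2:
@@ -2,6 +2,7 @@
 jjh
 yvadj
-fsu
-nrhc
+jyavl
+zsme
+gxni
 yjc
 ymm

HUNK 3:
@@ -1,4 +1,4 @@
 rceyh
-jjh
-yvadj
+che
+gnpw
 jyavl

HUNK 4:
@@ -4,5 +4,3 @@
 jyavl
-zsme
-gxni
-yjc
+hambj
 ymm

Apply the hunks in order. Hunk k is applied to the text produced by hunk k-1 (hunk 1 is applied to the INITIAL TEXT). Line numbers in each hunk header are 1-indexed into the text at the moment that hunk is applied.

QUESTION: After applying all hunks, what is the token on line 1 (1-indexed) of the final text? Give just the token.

Answer: rceyh

Derivation:
Hunk 1: at line 1 remove [kqxle,ept] add [yvadj,fsu,nrhc] -> 7 lines: rceyh jjh yvadj fsu nrhc yjc ymm
Hunk 2: at line 2 remove [fsu,nrhc] add [jyavl,zsme,gxni] -> 8 lines: rceyh jjh yvadj jyavl zsme gxni yjc ymm
Hunk 3: at line 1 remove [jjh,yvadj] add [che,gnpw] -> 8 lines: rceyh che gnpw jyavl zsme gxni yjc ymm
Hunk 4: at line 4 remove [zsme,gxni,yjc] add [hambj] -> 6 lines: rceyh che gnpw jyavl hambj ymm
Final line 1: rceyh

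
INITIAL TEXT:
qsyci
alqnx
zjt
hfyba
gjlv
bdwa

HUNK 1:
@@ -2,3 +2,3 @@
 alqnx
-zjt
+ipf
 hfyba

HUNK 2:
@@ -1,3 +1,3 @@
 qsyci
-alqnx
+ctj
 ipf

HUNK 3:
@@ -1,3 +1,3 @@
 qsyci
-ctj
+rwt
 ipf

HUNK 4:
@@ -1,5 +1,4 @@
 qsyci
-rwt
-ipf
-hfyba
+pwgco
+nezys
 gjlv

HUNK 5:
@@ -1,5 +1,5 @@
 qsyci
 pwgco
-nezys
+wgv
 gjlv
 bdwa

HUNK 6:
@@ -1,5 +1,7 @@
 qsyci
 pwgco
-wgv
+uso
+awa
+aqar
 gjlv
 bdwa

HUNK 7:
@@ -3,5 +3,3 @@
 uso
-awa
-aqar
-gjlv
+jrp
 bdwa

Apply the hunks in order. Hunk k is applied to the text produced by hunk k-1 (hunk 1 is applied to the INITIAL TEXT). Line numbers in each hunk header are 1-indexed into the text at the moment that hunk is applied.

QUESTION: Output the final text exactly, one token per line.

Hunk 1: at line 2 remove [zjt] add [ipf] -> 6 lines: qsyci alqnx ipf hfyba gjlv bdwa
Hunk 2: at line 1 remove [alqnx] add [ctj] -> 6 lines: qsyci ctj ipf hfyba gjlv bdwa
Hunk 3: at line 1 remove [ctj] add [rwt] -> 6 lines: qsyci rwt ipf hfyba gjlv bdwa
Hunk 4: at line 1 remove [rwt,ipf,hfyba] add [pwgco,nezys] -> 5 lines: qsyci pwgco nezys gjlv bdwa
Hunk 5: at line 1 remove [nezys] add [wgv] -> 5 lines: qsyci pwgco wgv gjlv bdwa
Hunk 6: at line 1 remove [wgv] add [uso,awa,aqar] -> 7 lines: qsyci pwgco uso awa aqar gjlv bdwa
Hunk 7: at line 3 remove [awa,aqar,gjlv] add [jrp] -> 5 lines: qsyci pwgco uso jrp bdwa

Answer: qsyci
pwgco
uso
jrp
bdwa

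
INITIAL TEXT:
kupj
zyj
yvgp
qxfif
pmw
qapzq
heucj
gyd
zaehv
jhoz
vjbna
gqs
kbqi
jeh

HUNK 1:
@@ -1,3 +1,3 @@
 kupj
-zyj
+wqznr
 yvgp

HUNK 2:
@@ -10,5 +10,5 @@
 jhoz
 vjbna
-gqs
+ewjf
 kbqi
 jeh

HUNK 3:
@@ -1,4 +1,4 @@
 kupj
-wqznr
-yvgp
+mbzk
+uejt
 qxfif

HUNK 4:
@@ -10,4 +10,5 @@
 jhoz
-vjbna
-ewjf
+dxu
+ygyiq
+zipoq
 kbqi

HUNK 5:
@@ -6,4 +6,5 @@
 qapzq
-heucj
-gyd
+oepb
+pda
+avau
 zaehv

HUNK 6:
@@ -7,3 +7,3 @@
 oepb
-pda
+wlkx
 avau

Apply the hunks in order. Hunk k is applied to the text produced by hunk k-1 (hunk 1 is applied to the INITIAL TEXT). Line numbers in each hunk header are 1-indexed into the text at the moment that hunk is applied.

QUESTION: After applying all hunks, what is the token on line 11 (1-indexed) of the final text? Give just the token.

Answer: jhoz

Derivation:
Hunk 1: at line 1 remove [zyj] add [wqznr] -> 14 lines: kupj wqznr yvgp qxfif pmw qapzq heucj gyd zaehv jhoz vjbna gqs kbqi jeh
Hunk 2: at line 10 remove [gqs] add [ewjf] -> 14 lines: kupj wqznr yvgp qxfif pmw qapzq heucj gyd zaehv jhoz vjbna ewjf kbqi jeh
Hunk 3: at line 1 remove [wqznr,yvgp] add [mbzk,uejt] -> 14 lines: kupj mbzk uejt qxfif pmw qapzq heucj gyd zaehv jhoz vjbna ewjf kbqi jeh
Hunk 4: at line 10 remove [vjbna,ewjf] add [dxu,ygyiq,zipoq] -> 15 lines: kupj mbzk uejt qxfif pmw qapzq heucj gyd zaehv jhoz dxu ygyiq zipoq kbqi jeh
Hunk 5: at line 6 remove [heucj,gyd] add [oepb,pda,avau] -> 16 lines: kupj mbzk uejt qxfif pmw qapzq oepb pda avau zaehv jhoz dxu ygyiq zipoq kbqi jeh
Hunk 6: at line 7 remove [pda] add [wlkx] -> 16 lines: kupj mbzk uejt qxfif pmw qapzq oepb wlkx avau zaehv jhoz dxu ygyiq zipoq kbqi jeh
Final line 11: jhoz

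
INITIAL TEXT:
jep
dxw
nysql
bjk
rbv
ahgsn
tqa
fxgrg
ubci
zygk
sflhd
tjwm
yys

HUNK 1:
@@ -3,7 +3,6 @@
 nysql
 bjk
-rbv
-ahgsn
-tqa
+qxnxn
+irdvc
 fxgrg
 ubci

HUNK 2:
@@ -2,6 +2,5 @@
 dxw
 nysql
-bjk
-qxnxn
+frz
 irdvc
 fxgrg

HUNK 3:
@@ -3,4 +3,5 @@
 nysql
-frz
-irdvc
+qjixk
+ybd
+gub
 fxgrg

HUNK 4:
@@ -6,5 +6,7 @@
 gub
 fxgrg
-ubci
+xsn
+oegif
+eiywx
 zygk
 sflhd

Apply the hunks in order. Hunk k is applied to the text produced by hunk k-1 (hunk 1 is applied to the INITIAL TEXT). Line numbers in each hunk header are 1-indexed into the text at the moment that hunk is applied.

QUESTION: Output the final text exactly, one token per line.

Hunk 1: at line 3 remove [rbv,ahgsn,tqa] add [qxnxn,irdvc] -> 12 lines: jep dxw nysql bjk qxnxn irdvc fxgrg ubci zygk sflhd tjwm yys
Hunk 2: at line 2 remove [bjk,qxnxn] add [frz] -> 11 lines: jep dxw nysql frz irdvc fxgrg ubci zygk sflhd tjwm yys
Hunk 3: at line 3 remove [frz,irdvc] add [qjixk,ybd,gub] -> 12 lines: jep dxw nysql qjixk ybd gub fxgrg ubci zygk sflhd tjwm yys
Hunk 4: at line 6 remove [ubci] add [xsn,oegif,eiywx] -> 14 lines: jep dxw nysql qjixk ybd gub fxgrg xsn oegif eiywx zygk sflhd tjwm yys

Answer: jep
dxw
nysql
qjixk
ybd
gub
fxgrg
xsn
oegif
eiywx
zygk
sflhd
tjwm
yys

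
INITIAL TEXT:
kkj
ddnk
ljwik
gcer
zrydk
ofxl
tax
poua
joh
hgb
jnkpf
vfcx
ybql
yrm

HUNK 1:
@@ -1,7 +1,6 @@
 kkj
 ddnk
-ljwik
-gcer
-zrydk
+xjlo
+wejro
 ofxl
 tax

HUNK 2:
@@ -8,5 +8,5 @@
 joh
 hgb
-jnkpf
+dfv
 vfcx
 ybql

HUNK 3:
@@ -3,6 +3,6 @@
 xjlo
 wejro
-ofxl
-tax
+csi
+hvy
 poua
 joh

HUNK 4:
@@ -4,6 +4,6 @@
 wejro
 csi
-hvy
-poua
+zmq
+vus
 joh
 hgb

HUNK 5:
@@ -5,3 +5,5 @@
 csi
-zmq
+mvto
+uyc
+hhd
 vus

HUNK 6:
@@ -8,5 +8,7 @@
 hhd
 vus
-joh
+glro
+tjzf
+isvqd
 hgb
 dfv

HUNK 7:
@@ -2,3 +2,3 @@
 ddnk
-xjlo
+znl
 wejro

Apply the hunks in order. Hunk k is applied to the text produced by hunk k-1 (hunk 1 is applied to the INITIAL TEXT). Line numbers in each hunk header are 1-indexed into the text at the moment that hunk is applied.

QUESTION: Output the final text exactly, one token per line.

Hunk 1: at line 1 remove [ljwik,gcer,zrydk] add [xjlo,wejro] -> 13 lines: kkj ddnk xjlo wejro ofxl tax poua joh hgb jnkpf vfcx ybql yrm
Hunk 2: at line 8 remove [jnkpf] add [dfv] -> 13 lines: kkj ddnk xjlo wejro ofxl tax poua joh hgb dfv vfcx ybql yrm
Hunk 3: at line 3 remove [ofxl,tax] add [csi,hvy] -> 13 lines: kkj ddnk xjlo wejro csi hvy poua joh hgb dfv vfcx ybql yrm
Hunk 4: at line 4 remove [hvy,poua] add [zmq,vus] -> 13 lines: kkj ddnk xjlo wejro csi zmq vus joh hgb dfv vfcx ybql yrm
Hunk 5: at line 5 remove [zmq] add [mvto,uyc,hhd] -> 15 lines: kkj ddnk xjlo wejro csi mvto uyc hhd vus joh hgb dfv vfcx ybql yrm
Hunk 6: at line 8 remove [joh] add [glro,tjzf,isvqd] -> 17 lines: kkj ddnk xjlo wejro csi mvto uyc hhd vus glro tjzf isvqd hgb dfv vfcx ybql yrm
Hunk 7: at line 2 remove [xjlo] add [znl] -> 17 lines: kkj ddnk znl wejro csi mvto uyc hhd vus glro tjzf isvqd hgb dfv vfcx ybql yrm

Answer: kkj
ddnk
znl
wejro
csi
mvto
uyc
hhd
vus
glro
tjzf
isvqd
hgb
dfv
vfcx
ybql
yrm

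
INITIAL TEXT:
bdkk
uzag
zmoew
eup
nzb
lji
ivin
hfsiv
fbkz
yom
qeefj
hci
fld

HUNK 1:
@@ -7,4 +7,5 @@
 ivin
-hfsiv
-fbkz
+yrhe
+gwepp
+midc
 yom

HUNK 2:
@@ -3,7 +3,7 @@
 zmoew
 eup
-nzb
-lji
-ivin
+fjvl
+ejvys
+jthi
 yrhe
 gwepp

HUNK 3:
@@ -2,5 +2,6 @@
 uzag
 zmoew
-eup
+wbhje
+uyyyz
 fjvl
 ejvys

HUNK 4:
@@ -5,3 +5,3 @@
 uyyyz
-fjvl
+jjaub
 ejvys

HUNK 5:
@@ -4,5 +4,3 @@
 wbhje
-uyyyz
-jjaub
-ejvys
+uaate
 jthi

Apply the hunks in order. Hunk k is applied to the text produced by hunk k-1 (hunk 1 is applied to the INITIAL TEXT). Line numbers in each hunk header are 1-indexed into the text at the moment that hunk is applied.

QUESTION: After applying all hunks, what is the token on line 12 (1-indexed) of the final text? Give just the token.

Hunk 1: at line 7 remove [hfsiv,fbkz] add [yrhe,gwepp,midc] -> 14 lines: bdkk uzag zmoew eup nzb lji ivin yrhe gwepp midc yom qeefj hci fld
Hunk 2: at line 3 remove [nzb,lji,ivin] add [fjvl,ejvys,jthi] -> 14 lines: bdkk uzag zmoew eup fjvl ejvys jthi yrhe gwepp midc yom qeefj hci fld
Hunk 3: at line 2 remove [eup] add [wbhje,uyyyz] -> 15 lines: bdkk uzag zmoew wbhje uyyyz fjvl ejvys jthi yrhe gwepp midc yom qeefj hci fld
Hunk 4: at line 5 remove [fjvl] add [jjaub] -> 15 lines: bdkk uzag zmoew wbhje uyyyz jjaub ejvys jthi yrhe gwepp midc yom qeefj hci fld
Hunk 5: at line 4 remove [uyyyz,jjaub,ejvys] add [uaate] -> 13 lines: bdkk uzag zmoew wbhje uaate jthi yrhe gwepp midc yom qeefj hci fld
Final line 12: hci

Answer: hci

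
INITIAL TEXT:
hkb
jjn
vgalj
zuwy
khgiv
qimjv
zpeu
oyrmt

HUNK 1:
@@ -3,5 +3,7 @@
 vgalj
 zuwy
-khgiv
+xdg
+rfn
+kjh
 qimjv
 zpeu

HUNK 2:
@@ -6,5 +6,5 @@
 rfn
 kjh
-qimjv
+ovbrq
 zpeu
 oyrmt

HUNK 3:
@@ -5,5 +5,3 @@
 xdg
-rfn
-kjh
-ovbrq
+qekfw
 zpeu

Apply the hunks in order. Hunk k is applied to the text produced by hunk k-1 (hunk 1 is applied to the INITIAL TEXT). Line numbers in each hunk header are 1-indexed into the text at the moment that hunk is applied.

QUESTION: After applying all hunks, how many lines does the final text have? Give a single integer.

Answer: 8

Derivation:
Hunk 1: at line 3 remove [khgiv] add [xdg,rfn,kjh] -> 10 lines: hkb jjn vgalj zuwy xdg rfn kjh qimjv zpeu oyrmt
Hunk 2: at line 6 remove [qimjv] add [ovbrq] -> 10 lines: hkb jjn vgalj zuwy xdg rfn kjh ovbrq zpeu oyrmt
Hunk 3: at line 5 remove [rfn,kjh,ovbrq] add [qekfw] -> 8 lines: hkb jjn vgalj zuwy xdg qekfw zpeu oyrmt
Final line count: 8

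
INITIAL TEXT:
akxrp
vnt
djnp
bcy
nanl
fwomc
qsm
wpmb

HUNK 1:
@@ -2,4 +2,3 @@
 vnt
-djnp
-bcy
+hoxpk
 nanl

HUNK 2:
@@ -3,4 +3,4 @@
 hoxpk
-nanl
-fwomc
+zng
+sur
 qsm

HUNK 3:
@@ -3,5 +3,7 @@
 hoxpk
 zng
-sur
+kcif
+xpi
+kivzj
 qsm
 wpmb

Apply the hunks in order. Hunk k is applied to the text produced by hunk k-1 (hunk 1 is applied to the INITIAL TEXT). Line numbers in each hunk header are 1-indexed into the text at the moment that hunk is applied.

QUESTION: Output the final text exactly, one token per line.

Answer: akxrp
vnt
hoxpk
zng
kcif
xpi
kivzj
qsm
wpmb

Derivation:
Hunk 1: at line 2 remove [djnp,bcy] add [hoxpk] -> 7 lines: akxrp vnt hoxpk nanl fwomc qsm wpmb
Hunk 2: at line 3 remove [nanl,fwomc] add [zng,sur] -> 7 lines: akxrp vnt hoxpk zng sur qsm wpmb
Hunk 3: at line 3 remove [sur] add [kcif,xpi,kivzj] -> 9 lines: akxrp vnt hoxpk zng kcif xpi kivzj qsm wpmb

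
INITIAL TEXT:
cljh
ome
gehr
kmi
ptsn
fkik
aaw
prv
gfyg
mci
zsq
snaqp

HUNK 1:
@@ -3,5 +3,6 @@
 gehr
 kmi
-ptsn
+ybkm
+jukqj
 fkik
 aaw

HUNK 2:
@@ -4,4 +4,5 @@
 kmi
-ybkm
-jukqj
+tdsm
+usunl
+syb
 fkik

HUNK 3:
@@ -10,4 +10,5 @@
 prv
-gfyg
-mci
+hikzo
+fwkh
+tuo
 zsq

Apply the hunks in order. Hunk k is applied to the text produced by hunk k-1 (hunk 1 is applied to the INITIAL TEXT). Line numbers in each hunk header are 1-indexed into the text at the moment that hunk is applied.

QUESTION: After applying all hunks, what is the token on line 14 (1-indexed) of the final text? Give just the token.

Answer: zsq

Derivation:
Hunk 1: at line 3 remove [ptsn] add [ybkm,jukqj] -> 13 lines: cljh ome gehr kmi ybkm jukqj fkik aaw prv gfyg mci zsq snaqp
Hunk 2: at line 4 remove [ybkm,jukqj] add [tdsm,usunl,syb] -> 14 lines: cljh ome gehr kmi tdsm usunl syb fkik aaw prv gfyg mci zsq snaqp
Hunk 3: at line 10 remove [gfyg,mci] add [hikzo,fwkh,tuo] -> 15 lines: cljh ome gehr kmi tdsm usunl syb fkik aaw prv hikzo fwkh tuo zsq snaqp
Final line 14: zsq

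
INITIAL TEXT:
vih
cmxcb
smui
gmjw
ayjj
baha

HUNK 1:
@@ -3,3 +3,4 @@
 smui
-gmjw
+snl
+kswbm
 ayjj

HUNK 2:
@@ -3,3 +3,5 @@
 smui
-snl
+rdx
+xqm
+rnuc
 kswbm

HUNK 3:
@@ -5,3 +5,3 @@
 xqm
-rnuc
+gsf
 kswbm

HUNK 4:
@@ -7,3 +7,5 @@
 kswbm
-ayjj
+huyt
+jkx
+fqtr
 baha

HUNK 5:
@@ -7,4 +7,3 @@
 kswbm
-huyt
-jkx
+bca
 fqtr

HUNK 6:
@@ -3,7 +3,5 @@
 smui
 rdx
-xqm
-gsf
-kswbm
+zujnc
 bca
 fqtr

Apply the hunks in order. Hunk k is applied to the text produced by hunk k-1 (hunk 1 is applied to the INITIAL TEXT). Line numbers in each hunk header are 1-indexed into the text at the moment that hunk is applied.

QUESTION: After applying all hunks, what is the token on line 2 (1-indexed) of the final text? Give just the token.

Answer: cmxcb

Derivation:
Hunk 1: at line 3 remove [gmjw] add [snl,kswbm] -> 7 lines: vih cmxcb smui snl kswbm ayjj baha
Hunk 2: at line 3 remove [snl] add [rdx,xqm,rnuc] -> 9 lines: vih cmxcb smui rdx xqm rnuc kswbm ayjj baha
Hunk 3: at line 5 remove [rnuc] add [gsf] -> 9 lines: vih cmxcb smui rdx xqm gsf kswbm ayjj baha
Hunk 4: at line 7 remove [ayjj] add [huyt,jkx,fqtr] -> 11 lines: vih cmxcb smui rdx xqm gsf kswbm huyt jkx fqtr baha
Hunk 5: at line 7 remove [huyt,jkx] add [bca] -> 10 lines: vih cmxcb smui rdx xqm gsf kswbm bca fqtr baha
Hunk 6: at line 3 remove [xqm,gsf,kswbm] add [zujnc] -> 8 lines: vih cmxcb smui rdx zujnc bca fqtr baha
Final line 2: cmxcb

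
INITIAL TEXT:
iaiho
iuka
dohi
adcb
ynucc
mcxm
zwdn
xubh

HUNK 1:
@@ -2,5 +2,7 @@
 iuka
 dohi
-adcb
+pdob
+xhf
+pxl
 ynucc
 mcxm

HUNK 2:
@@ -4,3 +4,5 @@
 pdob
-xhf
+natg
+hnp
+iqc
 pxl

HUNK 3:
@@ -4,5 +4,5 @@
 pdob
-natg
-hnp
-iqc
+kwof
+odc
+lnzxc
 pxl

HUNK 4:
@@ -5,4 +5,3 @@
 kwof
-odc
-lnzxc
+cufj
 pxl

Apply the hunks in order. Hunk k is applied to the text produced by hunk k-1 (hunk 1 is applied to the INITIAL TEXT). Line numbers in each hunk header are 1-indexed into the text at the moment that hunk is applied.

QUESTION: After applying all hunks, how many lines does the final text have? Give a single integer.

Hunk 1: at line 2 remove [adcb] add [pdob,xhf,pxl] -> 10 lines: iaiho iuka dohi pdob xhf pxl ynucc mcxm zwdn xubh
Hunk 2: at line 4 remove [xhf] add [natg,hnp,iqc] -> 12 lines: iaiho iuka dohi pdob natg hnp iqc pxl ynucc mcxm zwdn xubh
Hunk 3: at line 4 remove [natg,hnp,iqc] add [kwof,odc,lnzxc] -> 12 lines: iaiho iuka dohi pdob kwof odc lnzxc pxl ynucc mcxm zwdn xubh
Hunk 4: at line 5 remove [odc,lnzxc] add [cufj] -> 11 lines: iaiho iuka dohi pdob kwof cufj pxl ynucc mcxm zwdn xubh
Final line count: 11

Answer: 11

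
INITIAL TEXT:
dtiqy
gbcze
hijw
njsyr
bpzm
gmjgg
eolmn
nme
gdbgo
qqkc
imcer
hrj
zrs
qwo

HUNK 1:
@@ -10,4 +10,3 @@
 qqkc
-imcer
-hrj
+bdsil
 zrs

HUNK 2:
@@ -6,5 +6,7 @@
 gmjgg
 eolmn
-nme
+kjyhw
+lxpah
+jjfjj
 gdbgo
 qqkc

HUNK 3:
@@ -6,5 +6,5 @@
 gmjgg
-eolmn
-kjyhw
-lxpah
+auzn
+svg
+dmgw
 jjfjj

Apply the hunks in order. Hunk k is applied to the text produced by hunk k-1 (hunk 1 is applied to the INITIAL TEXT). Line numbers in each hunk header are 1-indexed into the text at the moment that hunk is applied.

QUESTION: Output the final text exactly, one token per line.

Answer: dtiqy
gbcze
hijw
njsyr
bpzm
gmjgg
auzn
svg
dmgw
jjfjj
gdbgo
qqkc
bdsil
zrs
qwo

Derivation:
Hunk 1: at line 10 remove [imcer,hrj] add [bdsil] -> 13 lines: dtiqy gbcze hijw njsyr bpzm gmjgg eolmn nme gdbgo qqkc bdsil zrs qwo
Hunk 2: at line 6 remove [nme] add [kjyhw,lxpah,jjfjj] -> 15 lines: dtiqy gbcze hijw njsyr bpzm gmjgg eolmn kjyhw lxpah jjfjj gdbgo qqkc bdsil zrs qwo
Hunk 3: at line 6 remove [eolmn,kjyhw,lxpah] add [auzn,svg,dmgw] -> 15 lines: dtiqy gbcze hijw njsyr bpzm gmjgg auzn svg dmgw jjfjj gdbgo qqkc bdsil zrs qwo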